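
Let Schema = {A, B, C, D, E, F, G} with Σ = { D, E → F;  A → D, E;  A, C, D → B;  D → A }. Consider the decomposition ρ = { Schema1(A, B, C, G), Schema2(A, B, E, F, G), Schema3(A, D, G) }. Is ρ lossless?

Chase test. Columns are A, B, C, D, E, F, G; row i has aⱼ where attribute j ∈ Schemai, else bᵢⱼ.
Initial tableau (one row per fragment):
  row 1: a1 a2 a3 b14 b15 b16 a7
  row 2: a1 a2 b23 b24 a5 a6 a7
  row 3: a1 b32 b33 a4 b35 b36 a7
Rows 1 and 2 agree on A; apply A→D, E and equate their D, E entries.
Rows 1 and 3 agree on A; apply A→D, E and equate their D, E entries.
Rows 1 and 2 agree on D, E; apply D, E→F and equate their F entries.
Rows 1 and 3 agree on D, E; apply D, E→F and equate their F entries.
Row 1 is now all distinguished symbols — the join is lossless.

Yes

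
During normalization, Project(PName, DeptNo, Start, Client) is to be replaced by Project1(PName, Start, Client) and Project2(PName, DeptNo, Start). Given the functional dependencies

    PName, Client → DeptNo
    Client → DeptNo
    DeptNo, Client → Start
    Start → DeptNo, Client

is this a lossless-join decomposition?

Common attributes: Project1 ∩ Project2 = {PName, Start}.
Closure of {PName, Start}: Start → DeptNo, Client applies, adding DeptNo, Client. So (PName, Start)⁺ = {PName, DeptNo, Start, Client}.
This closure contains every attribute of Project1, so Project1 ∩ Project2 → Project1. The join is lossless.

Yes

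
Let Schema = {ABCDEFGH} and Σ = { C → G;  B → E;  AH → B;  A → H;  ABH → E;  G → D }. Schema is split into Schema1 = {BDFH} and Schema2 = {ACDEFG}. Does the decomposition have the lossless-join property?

Common attributes: Schema1 ∩ Schema2 = {DF}.
No dependency enlarges {DF}, so (DF)⁺ = {DF}.
The closure contains neither all of Schema1 = {BDFH} nor all of Schema2 = {ACDEFG}, so the common attributes are not a superkey of either fragment. The join is lossy.

No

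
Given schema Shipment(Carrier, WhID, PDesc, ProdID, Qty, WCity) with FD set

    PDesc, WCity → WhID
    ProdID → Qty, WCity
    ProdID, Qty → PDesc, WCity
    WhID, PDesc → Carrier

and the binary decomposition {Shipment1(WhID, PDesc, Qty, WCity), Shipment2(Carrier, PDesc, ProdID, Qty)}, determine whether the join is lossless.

No

Common attributes: Shipment1 ∩ Shipment2 = {PDesc, Qty}.
No dependency enlarges {PDesc, Qty}, so (PDesc, Qty)⁺ = {PDesc, Qty}.
The closure contains neither all of Shipment1 = {WhID, PDesc, Qty, WCity} nor all of Shipment2 = {Carrier, PDesc, ProdID, Qty}, so the common attributes are not a superkey of either fragment. The join is lossy.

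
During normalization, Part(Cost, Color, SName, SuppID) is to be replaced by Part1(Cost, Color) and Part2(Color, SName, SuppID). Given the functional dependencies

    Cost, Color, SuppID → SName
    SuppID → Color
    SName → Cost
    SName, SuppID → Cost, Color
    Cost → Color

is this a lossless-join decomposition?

Common attributes: Part1 ∩ Part2 = {Color}.
No dependency enlarges {Color}, so (Color)⁺ = {Color}.
The closure contains neither all of Part1 = {Cost, Color} nor all of Part2 = {Color, SName, SuppID}, so the common attributes are not a superkey of either fragment. The join is lossy.

No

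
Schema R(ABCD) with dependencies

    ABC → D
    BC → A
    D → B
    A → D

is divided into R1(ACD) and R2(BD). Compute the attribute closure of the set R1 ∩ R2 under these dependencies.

R1 ∩ R2 = {D}.
D → B applies, adding B
Closure: {BD}.

BD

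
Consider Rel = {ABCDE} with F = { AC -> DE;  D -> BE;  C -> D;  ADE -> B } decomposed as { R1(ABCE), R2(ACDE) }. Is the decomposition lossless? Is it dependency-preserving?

Lossless test: (ACE)⁺ = {ABCDE}, which contains all of one fragment — lossless.
Dependency preservation: the restricted closure of {D} across the fragments never reaches {BE}, so D → BE cannot be enforced without a join — not preserved.

lossless but not dependency-preserving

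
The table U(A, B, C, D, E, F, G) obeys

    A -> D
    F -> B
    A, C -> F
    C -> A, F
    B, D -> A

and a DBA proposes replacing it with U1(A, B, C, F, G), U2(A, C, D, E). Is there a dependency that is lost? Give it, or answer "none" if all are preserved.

B, D -> A

Check B, D → A: no single fragment contains all of {A, B, D}, and the restricted closure of {B, D} across the fragments never reaches {A}.
A → D is preserved.
F → B is preserved.
A, C → F is preserved.
C → A, F is preserved.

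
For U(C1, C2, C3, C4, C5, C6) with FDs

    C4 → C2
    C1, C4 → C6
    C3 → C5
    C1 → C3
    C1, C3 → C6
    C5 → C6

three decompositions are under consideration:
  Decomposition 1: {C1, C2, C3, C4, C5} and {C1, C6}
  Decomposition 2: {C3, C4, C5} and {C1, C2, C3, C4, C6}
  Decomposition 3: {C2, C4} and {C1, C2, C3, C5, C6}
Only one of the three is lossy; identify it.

Decomposition 3

Decomposition 1: common = {C1}, closure = {C1, C3, C5, C6} → lossless.
Decomposition 2: common = {C3, C4}, closure = {C2, C3, C4, C5, C6} → lossless.
Decomposition 3: common = {C2}, closure = {C2} → lossy.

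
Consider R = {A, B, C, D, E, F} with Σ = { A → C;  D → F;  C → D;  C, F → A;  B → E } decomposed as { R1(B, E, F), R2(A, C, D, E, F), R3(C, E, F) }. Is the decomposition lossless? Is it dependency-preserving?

Lossless test (chase): Rows 2 and 3 agree on C; apply C→D and equate their D entries. Rows 2 and 3 agree on C, F; apply C, F→A and equate their A entries. No row becomes fully distinguished — the join is lossy.
Dependency preservation: every FD's attributes lie within a single fragment, so each can be enforced locally — preserved.

lossy but dependency-preserving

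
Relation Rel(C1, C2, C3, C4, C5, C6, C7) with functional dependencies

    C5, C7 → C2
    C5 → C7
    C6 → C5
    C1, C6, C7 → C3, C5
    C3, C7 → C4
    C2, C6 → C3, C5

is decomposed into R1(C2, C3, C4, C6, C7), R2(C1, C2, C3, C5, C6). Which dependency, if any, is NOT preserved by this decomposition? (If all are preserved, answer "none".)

Check C5 → C7: no single fragment contains all of {C5, C7}, and the restricted closure of {C5} across the fragments never reaches {C7}.
C5, C7 → C2 is preserved.
C6 → C5 is preserved.
C1, C6, C7 → C3, C5 is preserved.
C3, C7 → C4 is preserved.
C2, C6 → C3, C5 is preserved.

C5 → C7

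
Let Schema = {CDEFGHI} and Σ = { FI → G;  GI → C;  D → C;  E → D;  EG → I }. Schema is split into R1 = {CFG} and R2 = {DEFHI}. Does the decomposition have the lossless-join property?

Common attributes: R1 ∩ R2 = {F}.
No dependency enlarges {F}, so (F)⁺ = {F}.
The closure contains neither all of R1 = {CFG} nor all of R2 = {DEFHI}, so the common attributes are not a superkey of either fragment. The join is lossy.

No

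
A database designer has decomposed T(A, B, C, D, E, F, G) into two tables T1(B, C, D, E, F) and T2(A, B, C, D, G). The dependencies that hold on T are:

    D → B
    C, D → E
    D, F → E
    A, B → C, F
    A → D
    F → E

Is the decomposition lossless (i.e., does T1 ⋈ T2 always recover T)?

No

Common attributes: T1 ∩ T2 = {B, C, D}.
Closure of {B, C, D}: C, D → E applies, adding E. So (B, C, D)⁺ = {B, C, D, E}.
The closure contains neither all of T1 = {B, C, D, E, F} nor all of T2 = {A, B, C, D, G}, so the common attributes are not a superkey of either fragment. The join is lossy.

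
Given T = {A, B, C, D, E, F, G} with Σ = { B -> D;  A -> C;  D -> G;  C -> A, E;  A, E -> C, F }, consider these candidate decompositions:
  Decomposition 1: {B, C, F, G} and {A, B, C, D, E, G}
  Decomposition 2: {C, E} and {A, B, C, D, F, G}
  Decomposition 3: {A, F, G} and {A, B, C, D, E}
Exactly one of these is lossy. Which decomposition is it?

Decomposition 1: common = {B, C, G}, closure = {A, B, C, D, E, F, G} → lossless.
Decomposition 2: common = {C}, closure = {A, C, E, F} → lossless.
Decomposition 3: common = {A}, closure = {A, C, E, F} → lossy.

Decomposition 3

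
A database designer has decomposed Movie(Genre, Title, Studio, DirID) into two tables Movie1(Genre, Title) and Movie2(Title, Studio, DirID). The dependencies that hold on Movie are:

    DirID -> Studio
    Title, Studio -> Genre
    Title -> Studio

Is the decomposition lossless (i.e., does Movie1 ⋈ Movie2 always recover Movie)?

Common attributes: Movie1 ∩ Movie2 = {Title}.
Closure of {Title}: Title → Studio applies, adding Studio; Title, Studio → Genre applies, adding Genre. So (Title)⁺ = {Genre, Title, Studio}.
This closure contains every attribute of Movie1, so Movie1 ∩ Movie2 → Movie1. The join is lossless.

Yes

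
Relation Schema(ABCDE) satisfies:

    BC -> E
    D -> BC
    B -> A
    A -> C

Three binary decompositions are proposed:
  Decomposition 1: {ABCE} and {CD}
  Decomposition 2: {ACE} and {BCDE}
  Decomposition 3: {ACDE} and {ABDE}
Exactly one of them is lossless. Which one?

Decomposition 3

Decomposition 1: common = {C}, closure = {C} → lossy.
Decomposition 2: common = {CE}, closure = {CE} → lossy.
Decomposition 3: common = {ADE}, closure = {ABCDE} → lossless.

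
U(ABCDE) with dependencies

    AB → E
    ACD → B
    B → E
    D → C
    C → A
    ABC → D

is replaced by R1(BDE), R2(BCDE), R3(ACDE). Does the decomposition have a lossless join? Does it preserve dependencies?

Lossless test (chase): Rows 1 and 2 agree on D; apply D→C and equate their C entries. Rows 1 and 2 agree on C; apply C→A and equate their A entries. Rows 1 and 3 agree on C; apply C→A and equate their A entries. Rows 1 and 3 agree on ACD; apply ACD→B and equate their B entries. Row 1 is now all distinguished symbols — the join is lossless.
Dependency preservation: AB → E; ACD → B; ABC → D are not contained in any single fragment, but the restricted closure of each left-hand side across the fragments still reaches the right-hand side; the remaining FDs each lie inside some fragment. All dependencies are preserved.

lossless and dependency-preserving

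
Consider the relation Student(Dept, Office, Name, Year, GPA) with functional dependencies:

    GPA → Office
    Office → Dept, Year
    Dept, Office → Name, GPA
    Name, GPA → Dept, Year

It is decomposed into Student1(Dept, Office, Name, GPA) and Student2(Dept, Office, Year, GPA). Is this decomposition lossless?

Common attributes: Student1 ∩ Student2 = {Dept, Office, GPA}.
Closure of {Dept, Office, GPA}: Office → Dept, Year applies, adding Year; Dept, Office → Name, GPA applies, adding Name. So (Dept, Office, GPA)⁺ = {Dept, Office, Name, Year, GPA}.
This closure contains every attribute of Student1, so Student1 ∩ Student2 → Student1. The join is lossless.

Yes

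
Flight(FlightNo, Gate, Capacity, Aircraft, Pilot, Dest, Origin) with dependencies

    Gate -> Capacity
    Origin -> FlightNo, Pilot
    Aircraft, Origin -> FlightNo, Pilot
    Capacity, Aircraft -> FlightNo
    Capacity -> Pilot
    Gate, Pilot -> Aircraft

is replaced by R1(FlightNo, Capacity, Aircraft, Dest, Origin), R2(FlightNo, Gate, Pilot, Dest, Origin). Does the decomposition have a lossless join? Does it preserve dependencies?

Lossless test: (FlightNo, Dest, Origin)⁺ = {FlightNo, Pilot, Dest, Origin}, which is a superkey of neither fragment — lossy.
Dependency preservation: the restricted closure of {Gate} across the fragments never reaches {Capacity}, so Gate → Capacity cannot be enforced without a join — not preserved.

lossy and not dependency-preserving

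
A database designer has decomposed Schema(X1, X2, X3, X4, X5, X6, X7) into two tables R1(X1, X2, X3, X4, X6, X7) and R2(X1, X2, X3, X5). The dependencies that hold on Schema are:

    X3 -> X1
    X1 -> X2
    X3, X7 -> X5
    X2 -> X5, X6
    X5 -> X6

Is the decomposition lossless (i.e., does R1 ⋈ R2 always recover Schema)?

Common attributes: R1 ∩ R2 = {X1, X2, X3}.
Closure of {X1, X2, X3}: X2 → X5, X6 applies, adding X5, X6. So (X1, X2, X3)⁺ = {X1, X2, X3, X5, X6}.
This closure contains every attribute of R2, so R1 ∩ R2 → R2. The join is lossless.

Yes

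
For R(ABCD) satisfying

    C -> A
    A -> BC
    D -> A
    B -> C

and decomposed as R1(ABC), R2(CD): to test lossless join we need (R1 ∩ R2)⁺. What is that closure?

R1 ∩ R2 = {C}.
C → A applies, adding A
A → BC applies, adding B
Closure: {ABC}.

ABC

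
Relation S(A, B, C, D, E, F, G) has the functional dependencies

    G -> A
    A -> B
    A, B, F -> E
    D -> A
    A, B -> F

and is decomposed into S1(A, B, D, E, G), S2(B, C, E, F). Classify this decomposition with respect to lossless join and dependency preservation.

lossy and not dependency-preserving

Lossless test: (B, E)⁺ = {B, E}, which is a superkey of neither fragment — lossy.
Dependency preservation: the restricted closure of {A, B} across the fragments never reaches {F}, so A, B → F cannot be enforced without a join — not preserved.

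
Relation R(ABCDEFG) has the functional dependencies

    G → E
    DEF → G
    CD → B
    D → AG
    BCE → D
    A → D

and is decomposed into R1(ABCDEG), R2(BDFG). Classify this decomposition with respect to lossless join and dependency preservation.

Lossless test: (BDG)⁺ = {ABDEG}, which is a superkey of neither fragment — lossy.
Dependency preservation: DEF → G is not contained in any single fragment, but the restricted closure of its left-hand side across the fragments still reaches the right-hand side; the remaining FDs each lie inside some fragment. All dependencies are preserved.

lossy but dependency-preserving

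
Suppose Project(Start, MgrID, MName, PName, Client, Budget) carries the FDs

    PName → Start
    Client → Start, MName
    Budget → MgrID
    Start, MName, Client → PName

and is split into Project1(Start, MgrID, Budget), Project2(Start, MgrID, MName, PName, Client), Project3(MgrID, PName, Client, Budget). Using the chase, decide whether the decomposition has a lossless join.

Yes

Chase test. Columns are Start, MgrID, MName, PName, Client, Budget; row i has aⱼ where attribute j ∈ Projecti, else bᵢⱼ.
Initial tableau (one row per fragment):
  row 1: a1 a2 b13 b14 b15 a6
  row 2: a1 a2 a3 a4 a5 b26
  row 3: b31 a2 b33 a4 a5 a6
Rows 2 and 3 agree on PName; apply PName→Start and equate their Start entries.
Rows 2 and 3 agree on Client; apply Client→Start, MName and equate their Start, MName entries.
Row 3 is now all distinguished symbols — the join is lossless.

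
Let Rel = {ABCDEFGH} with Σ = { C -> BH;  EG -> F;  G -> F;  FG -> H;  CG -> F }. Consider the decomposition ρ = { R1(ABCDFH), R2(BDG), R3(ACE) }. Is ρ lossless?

Chase test. Columns are ABCDEFGH; row i has aⱼ where attribute j ∈ Ri, else bᵢⱼ.
Initial tableau (one row per fragment):
  row 1: a1 a2 a3 a4 b15 a6 b17 a8
  row 2: b21 a2 b23 a4 b25 b26 a7 b28
  row 3: a1 b32 a3 b34 a5 b36 b37 b38
Rows 1 and 3 agree on C; apply C→BH and equate their BH entries.
No row becomes fully distinguished — the join is lossy.

No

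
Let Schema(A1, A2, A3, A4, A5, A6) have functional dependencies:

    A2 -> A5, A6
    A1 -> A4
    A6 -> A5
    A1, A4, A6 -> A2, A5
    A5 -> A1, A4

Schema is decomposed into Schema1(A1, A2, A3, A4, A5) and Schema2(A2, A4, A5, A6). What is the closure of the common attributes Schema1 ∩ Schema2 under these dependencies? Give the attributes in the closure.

A1, A2, A4, A5, A6

Schema1 ∩ Schema2 = {A2, A4, A5}.
A2 → A5, A6 applies, adding A6
A5 → A1, A4 applies, adding A1
Closure: {A1, A2, A4, A5, A6}.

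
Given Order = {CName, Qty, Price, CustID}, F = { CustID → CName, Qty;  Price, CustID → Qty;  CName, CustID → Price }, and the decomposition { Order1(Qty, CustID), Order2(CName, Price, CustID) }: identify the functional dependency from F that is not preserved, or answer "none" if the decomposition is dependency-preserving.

CustID → CName, Qty: restricted closure across fragments reaches CName, Qty.
Price, CustID → Qty: restricted closure across fragments reaches Qty.
CName, CustID → Price lies within Order2.
Every dependency is enforceable on the fragments, so the decomposition is dependency-preserving.

none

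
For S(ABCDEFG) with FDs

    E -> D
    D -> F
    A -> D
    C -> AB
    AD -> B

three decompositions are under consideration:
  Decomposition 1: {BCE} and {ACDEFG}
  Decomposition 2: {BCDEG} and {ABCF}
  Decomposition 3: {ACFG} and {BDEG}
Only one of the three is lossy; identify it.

Decomposition 3

Decomposition 1: common = {CE}, closure = {ABCDEF} → lossless.
Decomposition 2: common = {BC}, closure = {ABCDF} → lossless.
Decomposition 3: common = {G}, closure = {G} → lossy.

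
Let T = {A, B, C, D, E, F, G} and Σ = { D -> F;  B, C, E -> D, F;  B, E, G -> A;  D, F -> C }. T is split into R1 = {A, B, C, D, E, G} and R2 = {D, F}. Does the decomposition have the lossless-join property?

Yes

Common attributes: R1 ∩ R2 = {D}.
Closure of {D}: D → F applies, adding F; D, F → C applies, adding C. So (D)⁺ = {C, D, F}.
This closure contains every attribute of R2, so R1 ∩ R2 → R2. The join is lossless.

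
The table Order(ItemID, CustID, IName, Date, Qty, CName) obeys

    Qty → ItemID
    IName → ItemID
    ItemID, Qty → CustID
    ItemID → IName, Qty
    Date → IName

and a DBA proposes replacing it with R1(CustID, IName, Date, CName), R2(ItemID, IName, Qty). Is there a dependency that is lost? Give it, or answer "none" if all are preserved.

none

Qty → ItemID lies within R2.
IName → ItemID lies within R2.
ItemID, Qty → CustID: restricted closure across fragments reaches CustID.
ItemID → IName, Qty lies within R2.
Date → IName lies within R1.
Every dependency is enforceable on the fragments, so the decomposition is dependency-preserving.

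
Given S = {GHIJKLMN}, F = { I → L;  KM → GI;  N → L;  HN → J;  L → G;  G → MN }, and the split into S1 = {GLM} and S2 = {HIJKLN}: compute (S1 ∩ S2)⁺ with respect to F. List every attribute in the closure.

GLMN

S1 ∩ S2 = {L}.
L → G applies, adding G
G → MN applies, adding MN
Closure: {GLMN}.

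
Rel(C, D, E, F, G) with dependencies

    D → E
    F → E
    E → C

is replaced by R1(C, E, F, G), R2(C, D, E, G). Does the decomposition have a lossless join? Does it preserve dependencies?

lossy but dependency-preserving

Lossless test: (C, E, G)⁺ = {C, E, G}, which is a superkey of neither fragment — lossy.
Dependency preservation: every FD's attributes lie within a single fragment, so each can be enforced locally — preserved.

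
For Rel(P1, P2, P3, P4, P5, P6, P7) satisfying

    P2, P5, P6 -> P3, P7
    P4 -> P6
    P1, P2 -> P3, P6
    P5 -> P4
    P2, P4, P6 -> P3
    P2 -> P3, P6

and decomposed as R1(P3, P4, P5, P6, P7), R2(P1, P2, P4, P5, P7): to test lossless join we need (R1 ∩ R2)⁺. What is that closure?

P4, P5, P6, P7

R1 ∩ R2 = {P4, P5, P7}.
P4 → P6 applies, adding P6
Closure: {P4, P5, P6, P7}.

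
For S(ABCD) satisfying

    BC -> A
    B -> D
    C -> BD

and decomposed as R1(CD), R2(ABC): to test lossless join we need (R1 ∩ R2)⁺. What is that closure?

ABCD

R1 ∩ R2 = {C}.
C → BD applies, adding BD
BC → A applies, adding A
Closure: {ABCD}.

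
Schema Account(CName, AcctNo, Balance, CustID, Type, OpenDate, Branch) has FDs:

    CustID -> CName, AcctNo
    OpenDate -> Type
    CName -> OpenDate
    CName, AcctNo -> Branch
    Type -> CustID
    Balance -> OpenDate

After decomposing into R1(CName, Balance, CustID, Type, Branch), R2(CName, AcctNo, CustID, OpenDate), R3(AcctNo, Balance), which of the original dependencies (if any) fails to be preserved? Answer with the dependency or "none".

CustID → CName, AcctNo lies within R2.
OpenDate → Type: restricted closure across fragments reaches Type.
CName → OpenDate lies within R2.
CName, AcctNo → Branch: restricted closure across fragments reaches Branch.
Type → CustID lies within R1.
Balance → OpenDate: restricted closure across fragments reaches OpenDate.
Every dependency is enforceable on the fragments, so the decomposition is dependency-preserving.

none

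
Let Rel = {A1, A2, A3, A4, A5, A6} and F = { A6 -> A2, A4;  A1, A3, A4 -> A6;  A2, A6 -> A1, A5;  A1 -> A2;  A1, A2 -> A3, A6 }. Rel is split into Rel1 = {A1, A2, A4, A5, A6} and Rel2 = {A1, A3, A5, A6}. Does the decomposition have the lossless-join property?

Common attributes: Rel1 ∩ Rel2 = {A1, A5, A6}.
Closure of {A1, A5, A6}: A6 → A2, A4 applies, adding A2, A4; A1, A2 → A3, A6 applies, adding A3. So (A1, A5, A6)⁺ = {A1, A2, A3, A4, A5, A6}.
This closure contains every attribute of Rel1, so Rel1 ∩ Rel2 → Rel1. The join is lossless.

Yes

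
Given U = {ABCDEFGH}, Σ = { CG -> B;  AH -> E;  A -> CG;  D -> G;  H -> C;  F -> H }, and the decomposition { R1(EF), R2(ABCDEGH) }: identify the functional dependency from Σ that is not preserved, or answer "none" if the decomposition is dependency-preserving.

Check F → H: no single fragment contains all of {FH}, and the restricted closure of {F} across the fragments never reaches {H}.
CG → B is preserved.
AH → E is preserved.
A → CG is preserved.
D → G is preserved.
H → C is preserved.

F -> H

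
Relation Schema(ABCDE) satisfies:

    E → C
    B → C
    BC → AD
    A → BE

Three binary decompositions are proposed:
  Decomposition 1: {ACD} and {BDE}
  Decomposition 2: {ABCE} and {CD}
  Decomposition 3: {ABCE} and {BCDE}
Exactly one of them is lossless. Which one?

Decomposition 3

Decomposition 1: common = {D}, closure = {D} → lossy.
Decomposition 2: common = {C}, closure = {C} → lossy.
Decomposition 3: common = {BCE}, closure = {ABCDE} → lossless.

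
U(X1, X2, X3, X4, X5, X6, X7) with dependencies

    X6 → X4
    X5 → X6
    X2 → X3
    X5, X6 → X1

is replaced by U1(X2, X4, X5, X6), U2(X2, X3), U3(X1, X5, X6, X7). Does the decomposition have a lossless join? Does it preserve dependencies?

Lossless test (chase): Rows 1 and 3 agree on X6; apply X6→X4 and equate their X4 entries. Rows 1 and 2 agree on X2; apply X2→X3 and equate their X3 entries. Rows 1 and 3 agree on X5, X6; apply X5, X6→X1 and equate their X1 entries. No row becomes fully distinguished — the join is lossy.
Dependency preservation: every FD's attributes lie within a single fragment, so each can be enforced locally — preserved.

lossy but dependency-preserving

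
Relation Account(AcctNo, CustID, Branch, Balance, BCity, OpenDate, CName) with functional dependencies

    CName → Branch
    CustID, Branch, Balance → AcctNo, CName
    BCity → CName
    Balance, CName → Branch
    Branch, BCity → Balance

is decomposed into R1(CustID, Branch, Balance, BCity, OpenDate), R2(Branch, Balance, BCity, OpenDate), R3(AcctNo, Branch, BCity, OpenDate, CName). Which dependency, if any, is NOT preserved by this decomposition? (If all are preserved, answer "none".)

CustID, Branch, Balance → AcctNo, CName

Check CustID, Branch, Balance → AcctNo, CName: no single fragment contains all of {AcctNo, CustID, Branch, Balance, CName}, and the restricted closure of {CustID, Branch, Balance} across the fragments never reaches {AcctNo, CName}.
CName → Branch is preserved.
BCity → CName is preserved.
Balance, CName → Branch is preserved.
Branch, BCity → Balance is preserved.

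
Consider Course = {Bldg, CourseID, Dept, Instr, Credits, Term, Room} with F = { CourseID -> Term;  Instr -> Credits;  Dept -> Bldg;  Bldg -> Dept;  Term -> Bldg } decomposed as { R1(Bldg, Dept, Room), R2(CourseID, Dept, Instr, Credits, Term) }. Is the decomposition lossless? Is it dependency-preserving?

lossy but dependency-preserving

Lossless test: (Dept)⁺ = {Bldg, Dept}, which is a superkey of neither fragment — lossy.
Dependency preservation: Term → Bldg is not contained in any single fragment, but the restricted closure of its left-hand side across the fragments still reaches the right-hand side; the remaining FDs each lie inside some fragment. All dependencies are preserved.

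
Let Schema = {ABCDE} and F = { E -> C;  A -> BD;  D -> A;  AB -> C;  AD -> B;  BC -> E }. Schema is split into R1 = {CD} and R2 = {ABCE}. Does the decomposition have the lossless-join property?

No

Common attributes: R1 ∩ R2 = {C}.
No dependency enlarges {C}, so (C)⁺ = {C}.
The closure contains neither all of R1 = {CD} nor all of R2 = {ABCE}, so the common attributes are not a superkey of either fragment. The join is lossy.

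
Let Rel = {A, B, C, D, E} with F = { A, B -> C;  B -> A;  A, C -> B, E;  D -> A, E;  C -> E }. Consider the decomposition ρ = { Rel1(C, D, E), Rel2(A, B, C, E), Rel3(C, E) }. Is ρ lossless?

Chase test. Columns are A, B, C, D, E; row i has aⱼ where attribute j ∈ Reli, else bᵢⱼ.
Initial tableau (one row per fragment):
  row 1: b11 b12 a3 a4 a5
  row 2: a1 a2 a3 b24 a5
  row 3: b31 b32 a3 b34 a5
No row becomes fully distinguished — the join is lossy.

No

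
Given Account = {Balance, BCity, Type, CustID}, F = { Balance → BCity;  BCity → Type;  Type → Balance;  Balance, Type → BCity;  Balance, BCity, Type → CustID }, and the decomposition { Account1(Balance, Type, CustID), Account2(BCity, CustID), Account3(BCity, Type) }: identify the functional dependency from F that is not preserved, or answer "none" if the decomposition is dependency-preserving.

Balance → BCity: restricted closure across fragments reaches BCity.
BCity → Type lies within Account3.
Type → Balance lies within Account1.
Balance, Type → BCity: restricted closure across fragments reaches BCity.
Balance, BCity, Type → CustID: restricted closure across fragments reaches CustID.
Every dependency is enforceable on the fragments, so the decomposition is dependency-preserving.

none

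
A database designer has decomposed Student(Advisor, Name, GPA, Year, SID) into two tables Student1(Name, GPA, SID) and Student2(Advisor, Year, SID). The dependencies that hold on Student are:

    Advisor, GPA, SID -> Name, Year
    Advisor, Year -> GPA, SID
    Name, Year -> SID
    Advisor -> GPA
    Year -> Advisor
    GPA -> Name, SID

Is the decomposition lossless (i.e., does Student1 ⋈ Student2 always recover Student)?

No

Common attributes: Student1 ∩ Student2 = {SID}.
No dependency enlarges {SID}, so (SID)⁺ = {SID}.
The closure contains neither all of Student1 = {Name, GPA, SID} nor all of Student2 = {Advisor, Year, SID}, so the common attributes are not a superkey of either fragment. The join is lossy.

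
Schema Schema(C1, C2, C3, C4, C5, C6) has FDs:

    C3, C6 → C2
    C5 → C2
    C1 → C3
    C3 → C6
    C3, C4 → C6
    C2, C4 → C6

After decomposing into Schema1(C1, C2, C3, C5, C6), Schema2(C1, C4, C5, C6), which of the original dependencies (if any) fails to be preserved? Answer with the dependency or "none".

Check C2, C4 → C6: no single fragment contains all of {C2, C4, C6}, and the restricted closure of {C2, C4} across the fragments never reaches {C6}.
C3, C6 → C2 is preserved.
C5 → C2 is preserved.
C1 → C3 is preserved.
C3 → C6 is preserved.
C3, C4 → C6 is preserved.

C2, C4 → C6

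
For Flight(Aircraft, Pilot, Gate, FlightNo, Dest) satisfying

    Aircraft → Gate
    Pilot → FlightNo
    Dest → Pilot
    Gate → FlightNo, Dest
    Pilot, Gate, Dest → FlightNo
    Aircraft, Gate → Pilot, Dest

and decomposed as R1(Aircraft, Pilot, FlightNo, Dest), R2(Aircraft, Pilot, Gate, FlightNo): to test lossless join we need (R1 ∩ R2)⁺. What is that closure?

R1 ∩ R2 = {Aircraft, Pilot, FlightNo}.
Aircraft → Gate applies, adding Gate
Gate → FlightNo, Dest applies, adding Dest
Closure: {Aircraft, Pilot, Gate, FlightNo, Dest}.

Aircraft, Pilot, Gate, FlightNo, Dest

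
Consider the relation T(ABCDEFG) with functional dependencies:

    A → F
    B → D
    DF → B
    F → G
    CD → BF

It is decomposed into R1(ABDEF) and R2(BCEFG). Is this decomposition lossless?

No

Common attributes: R1 ∩ R2 = {BEF}.
Closure of {BEF}: B → D applies, adding D; F → G applies, adding G. So (BEF)⁺ = {BDEFG}.
The closure contains neither all of R1 = {ABDEF} nor all of R2 = {BCEFG}, so the common attributes are not a superkey of either fragment. The join is lossy.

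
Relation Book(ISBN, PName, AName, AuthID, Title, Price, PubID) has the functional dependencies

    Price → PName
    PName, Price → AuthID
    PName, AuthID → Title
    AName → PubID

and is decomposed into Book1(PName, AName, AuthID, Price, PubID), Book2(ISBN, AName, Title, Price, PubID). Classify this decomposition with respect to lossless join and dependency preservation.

lossless but not dependency-preserving

Lossless test: (AName, Price, PubID)⁺ = {PName, AName, AuthID, Title, Price, PubID}, which contains all of one fragment — lossless.
Dependency preservation: the restricted closure of {PName, AuthID} across the fragments never reaches {Title}, so PName, AuthID → Title cannot be enforced without a join — not preserved.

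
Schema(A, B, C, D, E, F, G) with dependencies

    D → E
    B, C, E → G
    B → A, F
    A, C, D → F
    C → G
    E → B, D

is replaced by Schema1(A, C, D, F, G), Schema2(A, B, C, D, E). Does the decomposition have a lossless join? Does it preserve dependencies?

lossless but not dependency-preserving

Lossless test: (A, C, D)⁺ = {A, B, C, D, E, F, G}, which contains all of one fragment — lossless.
Dependency preservation: the restricted closure of {B} across the fragments never reaches {A, F}, so B → A, F cannot be enforced without a join — not preserved.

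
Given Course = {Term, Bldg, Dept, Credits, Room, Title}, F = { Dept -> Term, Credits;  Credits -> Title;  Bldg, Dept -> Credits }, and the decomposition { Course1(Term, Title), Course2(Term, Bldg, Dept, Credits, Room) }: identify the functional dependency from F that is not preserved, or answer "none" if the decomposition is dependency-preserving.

Check Credits → Title: no single fragment contains all of {Credits, Title}, and the restricted closure of {Credits} across the fragments never reaches {Title}.
Dept → Term, Credits is preserved.
Bldg, Dept → Credits is preserved.

Credits -> Title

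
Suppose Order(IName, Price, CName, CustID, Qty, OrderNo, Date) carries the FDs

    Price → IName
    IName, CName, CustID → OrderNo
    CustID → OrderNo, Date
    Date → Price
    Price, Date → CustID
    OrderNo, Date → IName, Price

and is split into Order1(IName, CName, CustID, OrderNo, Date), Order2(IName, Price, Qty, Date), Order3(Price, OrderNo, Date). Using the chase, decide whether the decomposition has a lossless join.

Chase test. Columns are IName, Price, CName, CustID, Qty, OrderNo, Date; row i has aⱼ where attribute j ∈ Orderi, else bᵢⱼ.
Initial tableau (one row per fragment):
  row 1: a1 b12 a3 a4 b15 a6 a7
  row 2: a1 a2 b23 b24 a5 b26 a7
  row 3: b31 a2 b33 b34 b35 a6 a7
Rows 2 and 3 agree on Price; apply Price→IName and equate their IName entries.
Rows 1 and 2 agree on Date; apply Date→Price and equate their Price entries.
Rows 1 and 2 agree on Price, Date; apply Price, Date→CustID and equate their CustID entries.
Rows 1 and 3 agree on Price, Date; apply Price, Date→CustID and equate their CustID entries.
Rows 1 and 2 agree on CustID; apply CustID→OrderNo, Date and equate their OrderNo, Date entries.
No row becomes fully distinguished — the join is lossy.

No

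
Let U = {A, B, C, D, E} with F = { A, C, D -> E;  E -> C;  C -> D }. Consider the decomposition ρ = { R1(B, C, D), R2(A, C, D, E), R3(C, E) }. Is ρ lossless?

No

Chase test. Columns are A, B, C, D, E; row i has aⱼ where attribute j ∈ Ri, else bᵢⱼ.
Initial tableau (one row per fragment):
  row 1: b11 a2 a3 a4 b15
  row 2: a1 b22 a3 a4 a5
  row 3: b31 b32 a3 b34 a5
Rows 1 and 3 agree on C; apply C→D and equate their D entries.
No row becomes fully distinguished — the join is lossy.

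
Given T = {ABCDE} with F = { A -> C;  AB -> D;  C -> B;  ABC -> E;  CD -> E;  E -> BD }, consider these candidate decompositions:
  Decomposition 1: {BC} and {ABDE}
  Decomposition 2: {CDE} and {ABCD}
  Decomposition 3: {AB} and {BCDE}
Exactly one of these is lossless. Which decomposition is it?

Decomposition 2

Decomposition 1: common = {B}, closure = {B} → lossy.
Decomposition 2: common = {CD}, closure = {BCDE} → lossless.
Decomposition 3: common = {B}, closure = {B} → lossy.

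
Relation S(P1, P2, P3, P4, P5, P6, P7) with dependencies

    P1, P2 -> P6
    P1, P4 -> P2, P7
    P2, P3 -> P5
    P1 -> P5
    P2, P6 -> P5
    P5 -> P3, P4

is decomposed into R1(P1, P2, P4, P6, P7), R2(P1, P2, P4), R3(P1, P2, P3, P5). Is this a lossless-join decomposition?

Chase test. Columns are P1, P2, P3, P4, P5, P6, P7; row i has aⱼ where attribute j ∈ Ri, else bᵢⱼ.
Initial tableau (one row per fragment):
  row 1: a1 a2 b13 a4 b15 a6 a7
  row 2: a1 a2 b23 a4 b25 b26 b27
  row 3: a1 a2 a3 b34 a5 b36 b37
Rows 1 and 2 agree on P1, P2; apply P1, P2→P6 and equate their P6 entries.
Rows 1 and 3 agree on P1, P2; apply P1, P2→P6 and equate their P6 entries.
Rows 1 and 2 agree on P1, P4; apply P1, P4→P2, P7 and equate their P2, P7 entries.
Rows 1 and 2 agree on P1; apply P1→P5 and equate their P5 entries.
Rows 1 and 3 agree on P1; apply P1→P5 and equate their P5 entries.
Rows 1 and 2 agree on P5; apply P5→P3, P4 and equate their P3, P4 entries.
Rows 1 and 3 agree on P5; apply P5→P3, P4 and equate their P3, P4 entries.
Rows 1 and 3 agree on P1, P4; apply P1, P4→P2, P7 and equate their P2, P7 entries.
Row 1 is now all distinguished symbols — the join is lossless.

Yes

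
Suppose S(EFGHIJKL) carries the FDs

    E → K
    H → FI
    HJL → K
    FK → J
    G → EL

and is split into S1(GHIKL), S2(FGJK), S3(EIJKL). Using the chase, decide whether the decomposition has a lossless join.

Chase test. Columns are EFGHIJKL; row i has aⱼ where attribute j ∈ Si, else bᵢⱼ.
Initial tableau (one row per fragment):
  row 1: b11 b12 a3 a4 a5 b16 a7 a8
  row 2: b21 a2 a3 b24 b25 a6 a7 b28
  row 3: a1 b32 b33 b34 a5 a6 a7 a8
Rows 1 and 2 agree on G; apply G→EL and equate their EL entries.
No row becomes fully distinguished — the join is lossy.

No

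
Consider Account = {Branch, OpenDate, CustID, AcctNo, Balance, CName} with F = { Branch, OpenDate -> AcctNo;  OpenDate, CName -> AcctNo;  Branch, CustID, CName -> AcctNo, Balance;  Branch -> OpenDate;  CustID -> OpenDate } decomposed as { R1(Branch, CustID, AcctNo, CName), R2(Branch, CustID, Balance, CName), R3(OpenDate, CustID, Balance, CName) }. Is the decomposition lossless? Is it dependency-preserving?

lossless but not dependency-preserving

Lossless test (chase): Rows 1 and 2 agree on Branch, CustID, CName; apply Branch, CustID, CName→AcctNo, Balance and equate their AcctNo, Balance entries. Rows 1 and 2 agree on Branch; apply Branch→OpenDate and equate their OpenDate entries. Rows 1 and 3 agree on CustID; apply CustID→OpenDate and equate their OpenDate entries. Rows 1 and 3 agree on OpenDate, CName; apply OpenDate, CName→AcctNo and equate their AcctNo entries. Row 1 is now all distinguished symbols — the join is lossless.
Dependency preservation: the restricted closure of {OpenDate, CName} across the fragments never reaches {AcctNo}, so OpenDate, CName → AcctNo cannot be enforced without a join — not preserved.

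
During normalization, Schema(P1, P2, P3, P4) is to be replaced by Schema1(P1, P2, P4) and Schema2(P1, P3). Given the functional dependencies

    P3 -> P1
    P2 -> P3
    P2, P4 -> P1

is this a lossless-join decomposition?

No

Common attributes: Schema1 ∩ Schema2 = {P1}.
No dependency enlarges {P1}, so (P1)⁺ = {P1}.
The closure contains neither all of Schema1 = {P1, P2, P4} nor all of Schema2 = {P1, P3}, so the common attributes are not a superkey of either fragment. The join is lossy.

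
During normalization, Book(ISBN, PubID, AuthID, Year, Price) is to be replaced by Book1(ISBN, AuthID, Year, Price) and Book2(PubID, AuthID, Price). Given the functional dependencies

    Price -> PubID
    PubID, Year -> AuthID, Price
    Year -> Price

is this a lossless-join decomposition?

Yes

Common attributes: Book1 ∩ Book2 = {AuthID, Price}.
Closure of {AuthID, Price}: Price → PubID applies, adding PubID. So (AuthID, Price)⁺ = {PubID, AuthID, Price}.
This closure contains every attribute of Book2, so Book1 ∩ Book2 → Book2. The join is lossless.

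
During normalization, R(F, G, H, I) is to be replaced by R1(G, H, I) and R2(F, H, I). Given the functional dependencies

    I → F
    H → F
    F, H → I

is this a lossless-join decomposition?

Yes

Common attributes: R1 ∩ R2 = {H, I}.
Closure of {H, I}: I → F applies, adding F. So (H, I)⁺ = {F, H, I}.
This closure contains every attribute of R2, so R1 ∩ R2 → R2. The join is lossless.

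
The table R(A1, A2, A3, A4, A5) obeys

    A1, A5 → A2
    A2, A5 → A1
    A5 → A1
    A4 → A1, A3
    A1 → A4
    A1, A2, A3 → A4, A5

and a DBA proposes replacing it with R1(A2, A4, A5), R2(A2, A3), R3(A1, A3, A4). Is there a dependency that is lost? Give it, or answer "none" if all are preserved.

none

A1, A5 → A2: restricted closure across fragments reaches A2.
A2, A5 → A1: restricted closure across fragments reaches A1.
A5 → A1: restricted closure across fragments reaches A1.
A4 → A1, A3 lies within R3.
A1 → A4 lies within R3.
A1, A2, A3 → A4, A5: restricted closure across fragments reaches A4, A5.
Every dependency is enforceable on the fragments, so the decomposition is dependency-preserving.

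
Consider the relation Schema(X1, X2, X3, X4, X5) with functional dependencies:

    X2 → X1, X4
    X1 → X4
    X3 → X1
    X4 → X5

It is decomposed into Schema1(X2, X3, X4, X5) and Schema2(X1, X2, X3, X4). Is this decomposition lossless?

Yes

Common attributes: Schema1 ∩ Schema2 = {X2, X3, X4}.
Closure of {X2, X3, X4}: X2 → X1, X4 applies, adding X1; X4 → X5 applies, adding X5. So (X2, X3, X4)⁺ = {X1, X2, X3, X4, X5}.
This closure contains every attribute of Schema1, so Schema1 ∩ Schema2 → Schema1. The join is lossless.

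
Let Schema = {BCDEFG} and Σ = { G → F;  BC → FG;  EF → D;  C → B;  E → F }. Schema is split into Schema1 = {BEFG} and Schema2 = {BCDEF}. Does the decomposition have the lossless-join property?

Common attributes: Schema1 ∩ Schema2 = {BEF}.
Closure of {BEF}: EF → D applies, adding D. So (BEF)⁺ = {BDEF}.
The closure contains neither all of Schema1 = {BEFG} nor all of Schema2 = {BCDEF}, so the common attributes are not a superkey of either fragment. The join is lossy.

No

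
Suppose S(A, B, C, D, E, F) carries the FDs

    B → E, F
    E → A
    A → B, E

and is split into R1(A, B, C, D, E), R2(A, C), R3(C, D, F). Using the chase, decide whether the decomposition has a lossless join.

Chase test. Columns are A, B, C, D, E, F; row i has aⱼ where attribute j ∈ Ri, else bᵢⱼ.
Initial tableau (one row per fragment):
  row 1: a1 a2 a3 a4 a5 b16
  row 2: a1 b22 a3 b24 b25 b26
  row 3: b31 b32 a3 a4 b35 a6
Rows 1 and 2 agree on A; apply A→B, E and equate their B, E entries.
Rows 1 and 2 agree on B; apply B→E, F and equate their E, F entries.
No row becomes fully distinguished — the join is lossy.

No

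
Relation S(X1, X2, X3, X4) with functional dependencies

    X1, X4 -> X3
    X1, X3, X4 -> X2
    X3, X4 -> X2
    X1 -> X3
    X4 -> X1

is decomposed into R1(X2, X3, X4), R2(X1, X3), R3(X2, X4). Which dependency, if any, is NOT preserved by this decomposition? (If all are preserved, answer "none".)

Check X4 → X1: no single fragment contains all of {X1, X4}, and the restricted closure of {X4} across the fragments never reaches {X1}.
X1, X4 → X3 is preserved.
X1, X3, X4 → X2 is preserved.
X3, X4 → X2 is preserved.
X1 → X3 is preserved.

X4 -> X1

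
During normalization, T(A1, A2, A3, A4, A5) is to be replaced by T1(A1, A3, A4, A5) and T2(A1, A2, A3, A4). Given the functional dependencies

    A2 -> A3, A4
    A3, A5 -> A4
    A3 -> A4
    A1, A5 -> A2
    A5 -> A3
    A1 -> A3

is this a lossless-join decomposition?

Common attributes: T1 ∩ T2 = {A1, A3, A4}.
No dependency enlarges {A1, A3, A4}, so (A1, A3, A4)⁺ = {A1, A3, A4}.
The closure contains neither all of T1 = {A1, A3, A4, A5} nor all of T2 = {A1, A2, A3, A4}, so the common attributes are not a superkey of either fragment. The join is lossy.

No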